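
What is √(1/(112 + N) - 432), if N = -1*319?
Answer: 35*I*√1679/69 ≈ 20.785*I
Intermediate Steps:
N = -319
√(1/(112 + N) - 432) = √(1/(112 - 319) - 432) = √(1/(-207) - 432) = √(-1/207 - 432) = √(-89425/207) = 35*I*√1679/69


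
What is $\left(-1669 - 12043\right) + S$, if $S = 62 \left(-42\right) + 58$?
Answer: $-16258$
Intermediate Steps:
$S = -2546$ ($S = -2604 + 58 = -2546$)
$\left(-1669 - 12043\right) + S = \left(-1669 - 12043\right) - 2546 = -13712 - 2546 = -16258$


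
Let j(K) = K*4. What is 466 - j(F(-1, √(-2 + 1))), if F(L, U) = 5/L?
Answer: 486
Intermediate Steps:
j(K) = 4*K
466 - j(F(-1, √(-2 + 1))) = 466 - 4*5/(-1) = 466 - 4*5*(-1) = 466 - 4*(-5) = 466 - 1*(-20) = 466 + 20 = 486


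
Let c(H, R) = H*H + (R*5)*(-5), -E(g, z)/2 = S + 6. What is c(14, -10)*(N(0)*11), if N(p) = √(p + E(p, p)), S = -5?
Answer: 4906*I*√2 ≈ 6938.1*I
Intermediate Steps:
E(g, z) = -2 (E(g, z) = -2*(-5 + 6) = -2*1 = -2)
c(H, R) = H² - 25*R (c(H, R) = H² + (5*R)*(-5) = H² - 25*R)
N(p) = √(-2 + p) (N(p) = √(p - 2) = √(-2 + p))
c(14, -10)*(N(0)*11) = (14² - 25*(-10))*(√(-2 + 0)*11) = (196 + 250)*(√(-2)*11) = 446*((I*√2)*11) = 446*(11*I*√2) = 4906*I*√2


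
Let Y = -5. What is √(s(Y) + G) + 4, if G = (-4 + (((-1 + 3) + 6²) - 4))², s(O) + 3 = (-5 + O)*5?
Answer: 4 + 11*√7 ≈ 33.103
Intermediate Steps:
s(O) = -28 + 5*O (s(O) = -3 + (-5 + O)*5 = -3 + (-25 + 5*O) = -28 + 5*O)
G = 900 (G = (-4 + ((2 + 36) - 4))² = (-4 + (38 - 4))² = (-4 + 34)² = 30² = 900)
√(s(Y) + G) + 4 = √((-28 + 5*(-5)) + 900) + 4 = √((-28 - 25) + 900) + 4 = √(-53 + 900) + 4 = √847 + 4 = 11*√7 + 4 = 4 + 11*√7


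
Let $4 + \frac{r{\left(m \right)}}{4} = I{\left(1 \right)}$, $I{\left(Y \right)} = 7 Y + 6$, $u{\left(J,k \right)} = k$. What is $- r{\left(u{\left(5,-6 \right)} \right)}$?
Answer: $-36$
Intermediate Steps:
$I{\left(Y \right)} = 6 + 7 Y$
$r{\left(m \right)} = 36$ ($r{\left(m \right)} = -16 + 4 \left(6 + 7 \cdot 1\right) = -16 + 4 \left(6 + 7\right) = -16 + 4 \cdot 13 = -16 + 52 = 36$)
$- r{\left(u{\left(5,-6 \right)} \right)} = \left(-1\right) 36 = -36$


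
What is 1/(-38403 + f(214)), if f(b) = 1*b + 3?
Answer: -1/38186 ≈ -2.6188e-5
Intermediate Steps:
f(b) = 3 + b (f(b) = b + 3 = 3 + b)
1/(-38403 + f(214)) = 1/(-38403 + (3 + 214)) = 1/(-38403 + 217) = 1/(-38186) = -1/38186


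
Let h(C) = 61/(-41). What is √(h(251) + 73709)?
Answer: 2*√30975582/41 ≈ 271.49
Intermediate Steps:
h(C) = -61/41 (h(C) = 61*(-1/41) = -61/41)
√(h(251) + 73709) = √(-61/41 + 73709) = √(3022008/41) = 2*√30975582/41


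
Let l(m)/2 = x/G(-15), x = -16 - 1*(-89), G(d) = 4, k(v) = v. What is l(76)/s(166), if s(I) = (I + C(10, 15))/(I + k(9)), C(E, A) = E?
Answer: 12775/352 ≈ 36.293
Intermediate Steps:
x = 73 (x = -16 + 89 = 73)
s(I) = (10 + I)/(9 + I) (s(I) = (I + 10)/(I + 9) = (10 + I)/(9 + I))
l(m) = 73/2 (l(m) = 2*(73/4) = 73/2)
l(76)/s(166) = 73/(2*(((10 + 166)/(9 + 166)))) = 73/(2*((176/175))) = 73/(2*(((1/175)*176))) = 73/(2*(176/175)) = (73/2)*(175/176) = 12775/352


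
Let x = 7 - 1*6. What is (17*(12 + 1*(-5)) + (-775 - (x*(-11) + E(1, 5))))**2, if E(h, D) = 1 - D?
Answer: 410881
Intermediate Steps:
x = 1 (x = 7 - 6 = 1)
(17*(12 + 1*(-5)) + (-775 - (x*(-11) + E(1, 5))))**2 = (17*(12 + 1*(-5)) + (-775 - (1*(-11) + (1 - 1*5))))**2 = (17*(12 - 5) + (-775 - (-11 + (1 - 5))))**2 = (17*7 + (-775 - (-11 - 4)))**2 = (119 + (-775 - 1*(-15)))**2 = (119 + (-775 + 15))**2 = (119 - 760)**2 = (-641)**2 = 410881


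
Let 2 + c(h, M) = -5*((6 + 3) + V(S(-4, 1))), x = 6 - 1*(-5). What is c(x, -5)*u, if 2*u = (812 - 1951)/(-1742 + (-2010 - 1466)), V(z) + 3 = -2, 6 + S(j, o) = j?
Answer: -12529/5218 ≈ -2.4011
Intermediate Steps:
S(j, o) = -6 + j
V(z) = -5 (V(z) = -3 - 2 = -5)
u = 1139/10436 (u = ((812 - 1951)/(-1742 + (-2010 - 1466)))/2 = (-1139/(-1742 - 3476))/2 = (-1139/(-5218))/2 = (-1139*(-1/5218))/2 = (½)*(1139/5218) = 1139/10436 ≈ 0.10914)
x = 11 (x = 6 + 5 = 11)
c(h, M) = -22 (c(h, M) = -2 - 5*((6 + 3) - 5) = -2 - 5*(9 - 5) = -2 - 5*4 = -2 - 20 = -22)
c(x, -5)*u = -22*1139/10436 = -12529/5218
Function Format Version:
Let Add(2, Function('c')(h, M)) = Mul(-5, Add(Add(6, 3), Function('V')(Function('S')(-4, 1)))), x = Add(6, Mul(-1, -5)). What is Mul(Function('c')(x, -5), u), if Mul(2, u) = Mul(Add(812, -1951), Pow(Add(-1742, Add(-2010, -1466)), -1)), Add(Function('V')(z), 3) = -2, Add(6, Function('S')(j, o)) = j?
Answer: Rational(-12529, 5218) ≈ -2.4011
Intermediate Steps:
Function('S')(j, o) = Add(-6, j)
Function('V')(z) = -5 (Function('V')(z) = Add(-3, -2) = -5)
u = Rational(1139, 10436) (u = Mul(Rational(1, 2), Mul(Add(812, -1951), Pow(Add(-1742, Add(-2010, -1466)), -1))) = Mul(Rational(1, 2), Mul(-1139, Pow(Add(-1742, -3476), -1))) = Mul(Rational(1, 2), Mul(-1139, Pow(-5218, -1))) = Mul(Rational(1, 2), Mul(-1139, Rational(-1, 5218))) = Mul(Rational(1, 2), Rational(1139, 5218)) = Rational(1139, 10436) ≈ 0.10914)
x = 11 (x = Add(6, 5) = 11)
Function('c')(h, M) = -22 (Function('c')(h, M) = Add(-2, Mul(-5, Add(Add(6, 3), -5))) = Add(-2, Mul(-5, Add(9, -5))) = Add(-2, Mul(-5, 4)) = Add(-2, -20) = -22)
Mul(Function('c')(x, -5), u) = Mul(-22, Rational(1139, 10436)) = Rational(-12529, 5218)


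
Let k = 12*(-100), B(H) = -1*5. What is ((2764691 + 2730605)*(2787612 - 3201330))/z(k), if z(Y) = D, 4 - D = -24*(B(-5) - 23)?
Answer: 568375717632/167 ≈ 3.4034e+9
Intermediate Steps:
B(H) = -5
k = -1200
D = -668 (D = 4 - (-24)*(-5 - 23) = 4 - (-24)*(-28) = 4 - 1*672 = 4 - 672 = -668)
z(Y) = -668
((2764691 + 2730605)*(2787612 - 3201330))/z(k) = ((2764691 + 2730605)*(2787612 - 3201330))/(-668) = (5495296*(-413718))*(-1/668) = -2273502870528*(-1/668) = 568375717632/167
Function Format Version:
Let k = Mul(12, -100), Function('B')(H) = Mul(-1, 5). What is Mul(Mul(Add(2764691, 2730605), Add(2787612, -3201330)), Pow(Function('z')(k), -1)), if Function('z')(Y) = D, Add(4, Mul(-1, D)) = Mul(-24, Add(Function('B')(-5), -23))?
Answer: Rational(568375717632, 167) ≈ 3.4034e+9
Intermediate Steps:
Function('B')(H) = -5
k = -1200
D = -668 (D = Add(4, Mul(-1, Mul(-24, Add(-5, -23)))) = Add(4, Mul(-1, Mul(-24, -28))) = Add(4, Mul(-1, 672)) = Add(4, -672) = -668)
Function('z')(Y) = -668
Mul(Mul(Add(2764691, 2730605), Add(2787612, -3201330)), Pow(Function('z')(k), -1)) = Mul(Mul(Add(2764691, 2730605), Add(2787612, -3201330)), Pow(-668, -1)) = Mul(Mul(5495296, -413718), Rational(-1, 668)) = Mul(-2273502870528, Rational(-1, 668)) = Rational(568375717632, 167)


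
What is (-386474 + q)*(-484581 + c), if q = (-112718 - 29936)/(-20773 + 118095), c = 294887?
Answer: 3567438979301854/48661 ≈ 7.3312e+10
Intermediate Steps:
q = -71327/48661 (q = -142654/97322 = -142654*1/97322 = -71327/48661 ≈ -1.4658)
(-386474 + q)*(-484581 + c) = (-386474 - 71327/48661)*(-484581 + 294887) = -18806282641/48661*(-189694) = 3567438979301854/48661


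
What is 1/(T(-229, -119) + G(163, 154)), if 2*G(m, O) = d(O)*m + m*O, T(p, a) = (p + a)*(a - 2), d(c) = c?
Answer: 1/67210 ≈ 1.4879e-5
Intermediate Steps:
T(p, a) = (-2 + a)*(a + p) (T(p, a) = (a + p)*(-2 + a) = (-2 + a)*(a + p))
G(m, O) = O*m (G(m, O) = (O*m + m*O)/2 = (O*m + O*m)/2 = (2*O*m)/2 = O*m)
1/(T(-229, -119) + G(163, 154)) = 1/(((-119)**2 - 2*(-119) - 2*(-229) - 119*(-229)) + 154*163) = 1/((14161 + 238 + 458 + 27251) + 25102) = 1/(42108 + 25102) = 1/67210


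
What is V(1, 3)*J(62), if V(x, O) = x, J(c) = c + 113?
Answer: 175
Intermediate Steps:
J(c) = 113 + c
V(1, 3)*J(62) = 1*(113 + 62) = 1*175 = 175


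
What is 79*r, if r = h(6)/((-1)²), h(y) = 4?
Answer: 316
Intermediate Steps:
r = 4 (r = 4/((-1)²) = 4/1 = 4*1 = 4)
79*r = 79*4 = 316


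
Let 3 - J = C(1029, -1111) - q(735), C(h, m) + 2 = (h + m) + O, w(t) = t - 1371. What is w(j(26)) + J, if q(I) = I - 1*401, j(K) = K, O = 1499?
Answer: -2423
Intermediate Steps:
w(t) = -1371 + t
C(h, m) = 1497 + h + m (C(h, m) = -2 + ((h + m) + 1499) = -2 + (1499 + h + m) = 1497 + h + m)
q(I) = -401 + I (q(I) = I - 401 = -401 + I)
J = -1078 (J = 3 - ((1497 + 1029 - 1111) - (-401 + 735)) = 3 - (1415 - 1*334) = 3 - (1415 - 334) = 3 - 1*1081 = 3 - 1081 = -1078)
w(j(26)) + J = (-1371 + 26) - 1078 = -1345 - 1078 = -2423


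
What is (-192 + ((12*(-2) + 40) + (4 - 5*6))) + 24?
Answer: -178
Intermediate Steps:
(-192 + ((12*(-2) + 40) + (4 - 5*6))) + 24 = (-192 + ((-24 + 40) + (4 - 30))) + 24 = (-192 + (16 - 26)) + 24 = (-192 - 10) + 24 = -202 + 24 = -178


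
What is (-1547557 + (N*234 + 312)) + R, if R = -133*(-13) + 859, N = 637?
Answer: -1395599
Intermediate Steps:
R = 2588 (R = 1729 + 859 = 2588)
(-1547557 + (N*234 + 312)) + R = (-1547557 + (637*234 + 312)) + 2588 = (-1547557 + (149058 + 312)) + 2588 = (-1547557 + 149370) + 2588 = -1398187 + 2588 = -1395599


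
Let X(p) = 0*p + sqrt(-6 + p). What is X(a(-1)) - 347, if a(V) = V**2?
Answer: -347 + I*sqrt(5) ≈ -347.0 + 2.2361*I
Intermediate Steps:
X(p) = sqrt(-6 + p) (X(p) = 0 + sqrt(-6 + p) = sqrt(-6 + p))
X(a(-1)) - 347 = sqrt(-6 + (-1)**2) - 347 = sqrt(-6 + 1) - 347 = sqrt(-5) - 347 = I*sqrt(5) - 347 = -347 + I*sqrt(5)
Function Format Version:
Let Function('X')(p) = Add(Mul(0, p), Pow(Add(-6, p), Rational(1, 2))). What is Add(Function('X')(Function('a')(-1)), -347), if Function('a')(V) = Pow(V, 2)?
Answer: Add(-347, Mul(I, Pow(5, Rational(1, 2)))) ≈ Add(-347.00, Mul(2.2361, I))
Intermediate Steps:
Function('X')(p) = Pow(Add(-6, p), Rational(1, 2)) (Function('X')(p) = Add(0, Pow(Add(-6, p), Rational(1, 2))) = Pow(Add(-6, p), Rational(1, 2)))
Add(Function('X')(Function('a')(-1)), -347) = Add(Pow(Add(-6, Pow(-1, 2)), Rational(1, 2)), -347) = Add(Pow(Add(-6, 1), Rational(1, 2)), -347) = Add(Pow(-5, Rational(1, 2)), -347) = Add(Mul(I, Pow(5, Rational(1, 2))), -347) = Add(-347, Mul(I, Pow(5, Rational(1, 2))))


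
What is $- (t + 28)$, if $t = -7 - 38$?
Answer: $17$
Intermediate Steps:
$t = -45$
$- (t + 28) = - (-45 + 28) = \left(-1\right) \left(-17\right) = 17$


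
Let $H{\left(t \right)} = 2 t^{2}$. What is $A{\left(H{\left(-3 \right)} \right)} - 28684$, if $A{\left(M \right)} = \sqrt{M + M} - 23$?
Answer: $-28701$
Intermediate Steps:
$A{\left(M \right)} = -23 + \sqrt{2} \sqrt{M}$ ($A{\left(M \right)} = \sqrt{2 M} - 23 = \sqrt{2} \sqrt{M} - 23 = -23 + \sqrt{2} \sqrt{M}$)
$A{\left(H{\left(-3 \right)} \right)} - 28684 = \left(-23 + \sqrt{2} \sqrt{2 \left(-3\right)^{2}}\right) - 28684 = \left(-23 + \sqrt{2} \sqrt{2 \cdot 9}\right) - 28684 = \left(-23 + \sqrt{2} \sqrt{18}\right) - 28684 = \left(-23 + \sqrt{2} \cdot 3 \sqrt{2}\right) - 28684 = \left(-23 + 6\right) - 28684 = -17 - 28684 = -28701$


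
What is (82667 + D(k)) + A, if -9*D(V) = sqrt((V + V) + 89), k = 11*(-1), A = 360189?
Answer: 442856 - sqrt(67)/9 ≈ 4.4286e+5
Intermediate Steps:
k = -11
D(V) = -sqrt(89 + 2*V)/9 (D(V) = -sqrt((V + V) + 89)/9 = -sqrt(2*V + 89)/9 = -sqrt(89 + 2*V)/9)
(82667 + D(k)) + A = (82667 - sqrt(89 + 2*(-11))/9) + 360189 = (82667 - sqrt(89 - 22)/9) + 360189 = (82667 - sqrt(67)/9) + 360189 = 442856 - sqrt(67)/9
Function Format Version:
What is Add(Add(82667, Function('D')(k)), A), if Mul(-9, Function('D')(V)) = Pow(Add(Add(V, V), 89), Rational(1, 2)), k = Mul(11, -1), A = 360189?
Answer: Add(442856, Mul(Rational(-1, 9), Pow(67, Rational(1, 2)))) ≈ 4.4286e+5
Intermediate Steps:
k = -11
Function('D')(V) = Mul(Rational(-1, 9), Pow(Add(89, Mul(2, V)), Rational(1, 2))) (Function('D')(V) = Mul(Rational(-1, 9), Pow(Add(Add(V, V), 89), Rational(1, 2))) = Mul(Rational(-1, 9), Pow(Add(Mul(2, V), 89), Rational(1, 2))) = Mul(Rational(-1, 9), Pow(Add(89, Mul(2, V)), Rational(1, 2))))
Add(Add(82667, Function('D')(k)), A) = Add(Add(82667, Mul(Rational(-1, 9), Pow(Add(89, Mul(2, -11)), Rational(1, 2)))), 360189) = Add(Add(82667, Mul(Rational(-1, 9), Pow(Add(89, -22), Rational(1, 2)))), 360189) = Add(Add(82667, Mul(Rational(-1, 9), Pow(67, Rational(1, 2)))), 360189) = Add(442856, Mul(Rational(-1, 9), Pow(67, Rational(1, 2))))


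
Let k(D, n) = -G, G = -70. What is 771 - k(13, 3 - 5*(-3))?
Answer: 701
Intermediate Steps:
k(D, n) = 70 (k(D, n) = -1*(-70) = 70)
771 - k(13, 3 - 5*(-3)) = 771 - 1*70 = 771 - 70 = 701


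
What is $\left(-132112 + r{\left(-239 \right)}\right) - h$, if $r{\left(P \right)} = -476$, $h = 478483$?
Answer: $-611071$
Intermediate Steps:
$\left(-132112 + r{\left(-239 \right)}\right) - h = \left(-132112 - 476\right) - 478483 = -132588 - 478483 = -611071$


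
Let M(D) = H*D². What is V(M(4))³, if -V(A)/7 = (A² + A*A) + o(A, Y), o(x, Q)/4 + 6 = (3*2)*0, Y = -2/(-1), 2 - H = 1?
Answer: -39861495296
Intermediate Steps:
H = 1 (H = 2 - 1*1 = 2 - 1 = 1)
Y = 2 (Y = -2*(-1) = 2)
o(x, Q) = -24 (o(x, Q) = -24 + 4*((3*2)*0) = -24 + 4*(6*0) = -24 + 4*0 = -24 + 0 = -24)
M(D) = D² (M(D) = 1*D² = D²)
V(A) = 168 - 14*A² (V(A) = -7*((A² + A*A) - 24) = -7*((A² + A²) - 24) = -7*(2*A² - 24) = -7*(-24 + 2*A²) = 168 - 14*A²)
V(M(4))³ = (168 - 14*(4²)²)³ = (168 - 14*16²)³ = (168 - 14*256)³ = (168 - 3584)³ = (-3416)³ = -39861495296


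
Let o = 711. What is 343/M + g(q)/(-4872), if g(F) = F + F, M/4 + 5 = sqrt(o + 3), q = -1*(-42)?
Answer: 48357/79924 + 343*sqrt(714)/2756 ≈ 3.9306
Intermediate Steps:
q = 42
M = -20 + 4*sqrt(714) (M = -20 + 4*sqrt(711 + 3) = -20 + 4*sqrt(714) ≈ 86.883)
g(F) = 2*F
343/M + g(q)/(-4872) = 343/(-20 + 4*sqrt(714)) + (2*42)/(-4872) = 343/(-20 + 4*sqrt(714)) + 84*(-1/4872) = 343/(-20 + 4*sqrt(714)) - 1/58 = -1/58 + 343/(-20 + 4*sqrt(714))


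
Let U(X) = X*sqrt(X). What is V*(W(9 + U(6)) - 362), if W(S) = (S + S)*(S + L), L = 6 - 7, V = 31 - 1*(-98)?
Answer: 27606 + 26316*sqrt(6) ≈ 92067.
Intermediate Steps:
U(X) = X**(3/2)
V = 129 (V = 31 + 98 = 129)
L = -1
W(S) = 2*S*(-1 + S) (W(S) = (S + S)*(S - 1) = (2*S)*(-1 + S) = 2*S*(-1 + S))
V*(W(9 + U(6)) - 362) = 129*(2*(9 + 6**(3/2))*(-1 + (9 + 6**(3/2))) - 362) = 129*(2*(9 + 6*sqrt(6))*(-1 + (9 + 6*sqrt(6))) - 362) = 129*(2*(9 + 6*sqrt(6))*(8 + 6*sqrt(6)) - 362) = 129*(2*(8 + 6*sqrt(6))*(9 + 6*sqrt(6)) - 362) = 129*(-362 + 2*(8 + 6*sqrt(6))*(9 + 6*sqrt(6))) = -46698 + 258*(8 + 6*sqrt(6))*(9 + 6*sqrt(6))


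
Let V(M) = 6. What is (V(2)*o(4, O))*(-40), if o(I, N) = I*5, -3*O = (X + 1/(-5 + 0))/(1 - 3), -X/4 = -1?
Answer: -4800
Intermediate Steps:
X = 4 (X = -4*(-1) = 4)
O = 19/30 (O = -(4 + 1/(-5 + 0))/(3*(1 - 3)) = -(4 + 1/(-5))/(3*(-2)) = -(4 - 1/5)*(-1)/(3*2) = -19*(-1)/(15*2) = -1/3*(-19/10) = 19/30 ≈ 0.63333)
o(I, N) = 5*I
(V(2)*o(4, O))*(-40) = (6*(5*4))*(-40) = (6*20)*(-40) = 120*(-40) = -4800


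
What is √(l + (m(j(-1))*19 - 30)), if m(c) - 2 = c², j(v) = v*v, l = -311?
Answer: 2*I*√71 ≈ 16.852*I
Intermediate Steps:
j(v) = v²
m(c) = 2 + c²
√(l + (m(j(-1))*19 - 30)) = √(-311 + ((2 + ((-1)²)²)*19 - 30)) = √(-311 + ((2 + 1²)*19 - 30)) = √(-311 + ((2 + 1)*19 - 30)) = √(-311 + (3*19 - 30)) = √(-311 + (57 - 30)) = √(-311 + 27) = √(-284) = 2*I*√71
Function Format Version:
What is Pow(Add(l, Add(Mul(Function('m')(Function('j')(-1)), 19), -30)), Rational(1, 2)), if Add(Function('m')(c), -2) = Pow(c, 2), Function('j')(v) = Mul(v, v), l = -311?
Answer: Mul(2, I, Pow(71, Rational(1, 2))) ≈ Mul(16.852, I)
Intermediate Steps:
Function('j')(v) = Pow(v, 2)
Function('m')(c) = Add(2, Pow(c, 2))
Pow(Add(l, Add(Mul(Function('m')(Function('j')(-1)), 19), -30)), Rational(1, 2)) = Pow(Add(-311, Add(Mul(Add(2, Pow(Pow(-1, 2), 2)), 19), -30)), Rational(1, 2)) = Pow(Add(-311, Add(Mul(Add(2, Pow(1, 2)), 19), -30)), Rational(1, 2)) = Pow(Add(-311, Add(Mul(Add(2, 1), 19), -30)), Rational(1, 2)) = Pow(Add(-311, Add(Mul(3, 19), -30)), Rational(1, 2)) = Pow(Add(-311, Add(57, -30)), Rational(1, 2)) = Pow(Add(-311, 27), Rational(1, 2)) = Pow(-284, Rational(1, 2)) = Mul(2, I, Pow(71, Rational(1, 2)))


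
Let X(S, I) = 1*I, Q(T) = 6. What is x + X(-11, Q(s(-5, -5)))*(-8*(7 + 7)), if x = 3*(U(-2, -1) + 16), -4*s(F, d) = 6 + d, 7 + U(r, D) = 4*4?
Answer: -597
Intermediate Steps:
U(r, D) = 9 (U(r, D) = -7 + 4*4 = -7 + 16 = 9)
s(F, d) = -3/2 - d/4 (s(F, d) = -(6 + d)/4 = -3/2 - d/4)
x = 75 (x = 3*(9 + 16) = 3*25 = 75)
X(S, I) = I
x + X(-11, Q(s(-5, -5)))*(-8*(7 + 7)) = 75 + 6*(-8*(7 + 7)) = 75 + 6*(-8*14) = 75 + 6*(-112) = 75 - 672 = -597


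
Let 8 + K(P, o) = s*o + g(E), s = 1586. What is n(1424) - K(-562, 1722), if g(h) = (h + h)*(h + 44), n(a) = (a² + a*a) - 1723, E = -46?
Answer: 1322561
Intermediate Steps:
n(a) = -1723 + 2*a² (n(a) = (a² + a²) - 1723 = 2*a² - 1723 = -1723 + 2*a²)
g(h) = 2*h*(44 + h) (g(h) = (2*h)*(44 + h) = 2*h*(44 + h))
K(P, o) = 176 + 1586*o (K(P, o) = -8 + (1586*o + 2*(-46)*(44 - 46)) = -8 + (1586*o + 2*(-46)*(-2)) = -8 + (1586*o + 184) = -8 + (184 + 1586*o) = 176 + 1586*o)
n(1424) - K(-562, 1722) = (-1723 + 2*1424²) - (176 + 1586*1722) = (-1723 + 2*2027776) - (176 + 2731092) = (-1723 + 4055552) - 1*2731268 = 4053829 - 2731268 = 1322561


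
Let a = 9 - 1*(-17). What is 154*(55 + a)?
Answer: 12474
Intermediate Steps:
a = 26 (a = 9 + 17 = 26)
154*(55 + a) = 154*(55 + 26) = 154*81 = 12474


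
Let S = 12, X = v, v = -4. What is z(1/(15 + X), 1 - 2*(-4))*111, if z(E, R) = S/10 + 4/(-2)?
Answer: -444/5 ≈ -88.800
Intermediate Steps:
X = -4
z(E, R) = -⅘ (z(E, R) = 12/10 + 4/(-2) = 12*(⅒) + 4*(-½) = 6/5 - 2 = -⅘)
z(1/(15 + X), 1 - 2*(-4))*111 = -⅘*111 = -444/5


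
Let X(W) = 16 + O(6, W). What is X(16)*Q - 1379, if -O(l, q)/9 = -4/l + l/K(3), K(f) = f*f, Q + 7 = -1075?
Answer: -18691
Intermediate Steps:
Q = -1082 (Q = -7 - 1075 = -1082)
K(f) = f²
O(l, q) = -l + 36/l (O(l, q) = -9*(-4/l + l/(3²)) = -9*(-4/l + l/9) = -l + 36/l)
X(W) = 16 (X(W) = 16 + (-1*6 + 36/6) = 16 + (-6 + 36*(⅙)) = 16 + (-6 + 6) = 16 + 0 = 16)
X(16)*Q - 1379 = 16*(-1082) - 1379 = -17312 - 1379 = -18691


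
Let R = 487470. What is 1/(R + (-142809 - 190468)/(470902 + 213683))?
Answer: 684585/333714316673 ≈ 2.0514e-6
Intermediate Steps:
1/(R + (-142809 - 190468)/(470902 + 213683)) = 1/(487470 + (-142809 - 190468)/(470902 + 213683)) = 1/(487470 - 333277/684585) = 1/(333714316673/684585) = 684585/333714316673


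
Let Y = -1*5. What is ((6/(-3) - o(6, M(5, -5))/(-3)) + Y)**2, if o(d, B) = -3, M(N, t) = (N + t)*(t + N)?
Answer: 64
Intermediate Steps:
M(N, t) = (N + t)**2 (M(N, t) = (N + t)*(N + t) = (N + t)**2)
Y = -5
((6/(-3) - o(6, M(5, -5))/(-3)) + Y)**2 = ((6/(-3) - 1*(-3)/(-3)) - 5)**2 = ((6*(-1/3) + 3*(-1/3)) - 5)**2 = ((-2 - 1) - 5)**2 = (-3 - 5)**2 = (-8)**2 = 64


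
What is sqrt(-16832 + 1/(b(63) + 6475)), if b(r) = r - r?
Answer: I*sqrt(28227684541)/1295 ≈ 129.74*I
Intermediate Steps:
b(r) = 0
sqrt(-16832 + 1/(b(63) + 6475)) = sqrt(-16832 + 1/(0 + 6475)) = sqrt(-16832 + 1/6475) = sqrt(-108987199/6475) = I*sqrt(28227684541)/1295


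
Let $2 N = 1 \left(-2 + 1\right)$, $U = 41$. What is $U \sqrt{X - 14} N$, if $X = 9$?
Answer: $- \frac{41 i \sqrt{5}}{2} \approx - 45.839 i$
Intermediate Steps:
$N = - \frac{1}{2}$ ($N = \frac{1 \left(-2 + 1\right)}{2} = \frac{1 \left(-1\right)}{2} = \frac{1}{2} \left(-1\right) = - \frac{1}{2} \approx -0.5$)
$U \sqrt{X - 14} N = 41 \sqrt{9 - 14} \left(- \frac{1}{2}\right) = 41 \sqrt{-5} \left(- \frac{1}{2}\right) = 41 i \sqrt{5} \left(- \frac{1}{2}\right) = - \frac{41 i \sqrt{5}}{2}$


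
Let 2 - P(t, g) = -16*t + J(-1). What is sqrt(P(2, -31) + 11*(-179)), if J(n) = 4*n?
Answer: I*sqrt(1931) ≈ 43.943*I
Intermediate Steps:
P(t, g) = 6 + 16*t (P(t, g) = 2 - (-16*t + 4*(-1)) = 2 - (-16*t - 4) = 2 - (-4 - 16*t) = 2 + (4 + 16*t) = 6 + 16*t)
sqrt(P(2, -31) + 11*(-179)) = sqrt((6 + 16*2) + 11*(-179)) = sqrt((6 + 32) - 1969) = sqrt(38 - 1969) = sqrt(-1931) = I*sqrt(1931)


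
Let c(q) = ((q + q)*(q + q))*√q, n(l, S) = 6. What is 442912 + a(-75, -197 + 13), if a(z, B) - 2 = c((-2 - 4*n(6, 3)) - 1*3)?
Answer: 442914 + 3364*I*√29 ≈ 4.4291e+5 + 18116.0*I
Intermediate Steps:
c(q) = 4*q^(5/2) (c(q) = ((2*q)*(2*q))*√q = (4*q²)*√q = 4*q^(5/2))
a(z, B) = 2 + 3364*I*√29 (a(z, B) = 2 + 4*((-2 - 4*6) - 1*3)^(5/2) = 2 + 4*((-2 - 24) - 3)^(5/2) = 2 + 4*(-26 - 3)^(5/2) = 2 + 4*(-29)^(5/2) = 2 + 4*(841*I*√29) = 2 + 3364*I*√29)
442912 + a(-75, -197 + 13) = 442912 + (2 + 3364*I*√29) = 442914 + 3364*I*√29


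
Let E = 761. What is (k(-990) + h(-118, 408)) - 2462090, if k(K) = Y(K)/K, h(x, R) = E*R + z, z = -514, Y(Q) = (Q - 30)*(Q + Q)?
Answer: -2154156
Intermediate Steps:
Y(Q) = 2*Q*(-30 + Q) (Y(Q) = (-30 + Q)*(2*Q) = 2*Q*(-30 + Q))
h(x, R) = -514 + 761*R (h(x, R) = 761*R - 514 = -514 + 761*R)
k(K) = -60 + 2*K (k(K) = (2*K*(-30 + K))/K = -60 + 2*K)
(k(-990) + h(-118, 408)) - 2462090 = ((-60 + 2*(-990)) + (-514 + 761*408)) - 2462090 = ((-60 - 1980) + (-514 + 310488)) - 2462090 = (-2040 + 309974) - 2462090 = 307934 - 2462090 = -2154156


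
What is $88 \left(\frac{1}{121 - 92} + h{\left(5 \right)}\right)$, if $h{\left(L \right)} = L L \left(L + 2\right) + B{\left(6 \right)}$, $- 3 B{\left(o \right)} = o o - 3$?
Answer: $\frac{418616}{29} \approx 14435.0$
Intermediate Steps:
$B{\left(o \right)} = 1 - \frac{o^{2}}{3}$ ($B{\left(o \right)} = - \frac{o o - 3}{3} = - \frac{o^{2} - 3}{3} = - \frac{-3 + o^{2}}{3} = 1 - \frac{o^{2}}{3}$)
$h{\left(L \right)} = -11 + L^{2} \left(2 + L\right)$ ($h{\left(L \right)} = L L \left(L + 2\right) + \left(1 - \frac{6^{2}}{3}\right) = L L \left(2 + L\right) + \left(1 - 12\right) = L^{2} \left(2 + L\right) + \left(1 - 12\right) = L^{2} \left(2 + L\right) - 11 = -11 + L^{2} \left(2 + L\right)$)
$88 \left(\frac{1}{121 - 92} + h{\left(5 \right)}\right) = 88 \left(\frac{1}{121 - 92} + \left(-11 + 5^{3} + 2 \cdot 5^{2}\right)\right) = 88 \left(\frac{1}{121 - 92} + \left(-11 + 125 + 2 \cdot 25\right)\right) = 88 \left(\frac{1}{29} + \left(-11 + 125 + 50\right)\right) = 88 \left(\frac{1}{29} + 164\right) = 88 \cdot \frac{4757}{29} = \frac{418616}{29}$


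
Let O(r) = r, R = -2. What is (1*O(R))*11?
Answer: -22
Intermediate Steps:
(1*O(R))*11 = (1*(-2))*11 = -2*11 = -22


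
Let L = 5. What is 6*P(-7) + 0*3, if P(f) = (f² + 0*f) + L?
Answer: 324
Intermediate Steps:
P(f) = 5 + f² (P(f) = (f² + 0*f) + 5 = (f² + 0) + 5 = f² + 5 = 5 + f²)
6*P(-7) + 0*3 = 6*(5 + (-7)²) + 0*3 = 6*(5 + 49) + 0 = 6*54 + 0 = 324 + 0 = 324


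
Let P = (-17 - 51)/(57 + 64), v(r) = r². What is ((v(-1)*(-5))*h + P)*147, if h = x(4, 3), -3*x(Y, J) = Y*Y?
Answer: 464324/121 ≈ 3837.4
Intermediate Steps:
x(Y, J) = -Y²/3 (x(Y, J) = -Y*Y/3 = -Y²/3)
h = -16/3 (h = -⅓*4² = -⅓*16 = -16/3 ≈ -5.3333)
P = -68/121 ≈ -0.56198
((v(-1)*(-5))*h + P)*147 = (((-1)²*(-5))*(-16/3) - 68/121)*147 = ((1*(-5))*(-16/3) - 68/121)*147 = (-5*(-16/3) - 68/121)*147 = (80/3 - 68/121)*147 = (9476/363)*147 = 464324/121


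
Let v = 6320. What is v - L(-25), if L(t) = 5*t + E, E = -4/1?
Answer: 6449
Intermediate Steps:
E = -4 (E = -4*1 = -4)
L(t) = -4 + 5*t (L(t) = 5*t - 4 = -4 + 5*t)
v - L(-25) = 6320 - (-4 + 5*(-25)) = 6320 - (-4 - 125) = 6320 - 1*(-129) = 6320 + 129 = 6449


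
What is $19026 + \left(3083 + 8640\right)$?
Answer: $30749$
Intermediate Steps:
$19026 + \left(3083 + 8640\right) = 19026 + 11723 = 30749$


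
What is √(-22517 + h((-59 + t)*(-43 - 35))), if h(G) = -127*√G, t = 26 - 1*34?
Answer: √(-22517 - 127*√5226) ≈ 178.04*I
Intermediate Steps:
t = -8 (t = 26 - 34 = -8)
√(-22517 + h((-59 + t)*(-43 - 35))) = √(-22517 - 127*√5226)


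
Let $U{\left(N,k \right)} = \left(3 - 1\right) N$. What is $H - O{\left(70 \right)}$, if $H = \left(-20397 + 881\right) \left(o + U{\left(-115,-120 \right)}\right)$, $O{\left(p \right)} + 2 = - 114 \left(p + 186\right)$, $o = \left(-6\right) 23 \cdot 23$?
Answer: $66461650$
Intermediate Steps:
$U{\left(N,k \right)} = 2 N$
$o = -3174$ ($o = \left(-138\right) 23 = -3174$)
$O{\left(p \right)} = -21206 - 114 p$ ($O{\left(p \right)} = -2 - 114 \left(p + 186\right) = -2 - 114 \left(186 + p\right) = -2 - \left(21204 + 114 p\right) = -21206 - 114 p$)
$H = 66432464$ ($H = \left(-20397 + 881\right) \left(-3174 + 2 \left(-115\right)\right) = - 19516 \left(-3174 - 230\right) = \left(-19516\right) \left(-3404\right) = 66432464$)
$H - O{\left(70 \right)} = 66432464 - \left(-21206 - 7980\right) = 66432464 - -29186 = 66432464 + 29186 = 66461650$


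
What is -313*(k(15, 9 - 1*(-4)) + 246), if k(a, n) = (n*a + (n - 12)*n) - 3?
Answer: -141163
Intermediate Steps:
k(a, n) = -3 + a*n + n*(-12 + n) (k(a, n) = (a*n + (-12 + n)*n) - 3 = (a*n + n*(-12 + n)) - 3 = -3 + a*n + n*(-12 + n))
-313*(k(15, 9 - 1*(-4)) + 246) = -313*((-3 + (9 - 1*(-4))² - 12*(9 - 1*(-4)) + 15*(9 - 1*(-4))) + 246) = -313*((-3 + (9 + 4)² - 12*(9 + 4) + 15*(9 + 4)) + 246) = -313*((-3 + 13² - 12*13 + 15*13) + 246) = -313*((-3 + 169 - 156 + 195) + 246) = -313*(205 + 246) = -313*451 = -141163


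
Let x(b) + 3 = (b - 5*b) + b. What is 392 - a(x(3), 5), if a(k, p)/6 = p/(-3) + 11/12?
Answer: 793/2 ≈ 396.50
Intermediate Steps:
x(b) = -3 - 3*b (x(b) = -3 + ((b - 5*b) + b) = -3 + (-4*b + b) = -3 - 3*b)
a(k, p) = 11/2 - 2*p (a(k, p) = 6*(p/(-3) + 11/12) = 6*(p*(-⅓) + 11*(1/12)) = 6*(-p/3 + 11/12) = 6*(11/12 - p/3) = 11/2 - 2*p)
392 - a(x(3), 5) = 392 - (11/2 - 2*5) = 392 - (11/2 - 10) = 392 - 1*(-9/2) = 392 + 9/2 = 793/2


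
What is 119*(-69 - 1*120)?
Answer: -22491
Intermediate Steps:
119*(-69 - 1*120) = 119*(-69 - 120) = 119*(-189) = -22491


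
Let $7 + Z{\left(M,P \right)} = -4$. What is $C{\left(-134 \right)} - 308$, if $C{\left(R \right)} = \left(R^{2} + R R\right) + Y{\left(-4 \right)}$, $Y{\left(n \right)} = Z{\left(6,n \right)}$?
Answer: $35593$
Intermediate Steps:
$Z{\left(M,P \right)} = -11$ ($Z{\left(M,P \right)} = -7 - 4 = -11$)
$Y{\left(n \right)} = -11$
$C{\left(R \right)} = -11 + 2 R^{2}$ ($C{\left(R \right)} = \left(R^{2} + R R\right) - 11 = \left(R^{2} + R^{2}\right) - 11 = 2 R^{2} - 11 = -11 + 2 R^{2}$)
$C{\left(-134 \right)} - 308 = \left(-11 + 2 \left(-134\right)^{2}\right) - 308 = \left(-11 + 2 \cdot 17956\right) - 308 = \left(-11 + 35912\right) - 308 = 35901 - 308 = 35593$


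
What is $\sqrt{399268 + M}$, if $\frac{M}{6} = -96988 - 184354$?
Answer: $4 i \sqrt{80549} \approx 1135.2 i$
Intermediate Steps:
$M = -1688052$ ($M = 6 \left(-96988 - 184354\right) = 6 \left(-281342\right) = -1688052$)
$\sqrt{399268 + M} = \sqrt{399268 - 1688052} = \sqrt{-1288784} = 4 i \sqrt{80549}$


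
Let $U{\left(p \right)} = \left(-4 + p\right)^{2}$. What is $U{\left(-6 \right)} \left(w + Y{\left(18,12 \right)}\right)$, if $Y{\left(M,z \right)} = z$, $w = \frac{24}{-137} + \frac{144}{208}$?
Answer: $\frac{2229300}{1781} \approx 1251.7$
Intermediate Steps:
$w = \frac{921}{1781}$ ($w = 24 \left(- \frac{1}{137}\right) + 144 \cdot \frac{1}{208} = - \frac{24}{137} + \frac{9}{13} = \frac{921}{1781} \approx 0.51713$)
$U{\left(-6 \right)} \left(w + Y{\left(18,12 \right)}\right) = \left(-4 - 6\right)^{2} \left(\frac{921}{1781} + 12\right) = \left(-10\right)^{2} \cdot \frac{22293}{1781} = 100 \cdot \frac{22293}{1781} = \frac{2229300}{1781}$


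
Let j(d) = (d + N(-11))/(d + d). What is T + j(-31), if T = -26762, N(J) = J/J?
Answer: -829607/31 ≈ -26762.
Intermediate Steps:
N(J) = 1
j(d) = (1 + d)/(2*d) (j(d) = (d + 1)/(d + d) = (1 + d)/((2*d)) = (1 + d)*(1/(2*d)) = (1 + d)/(2*d))
T + j(-31) = -26762 + (1/2)*(1 - 31)/(-31) = -26762 + (1/2)*(-1/31)*(-30) = -26762 + 15/31 = -829607/31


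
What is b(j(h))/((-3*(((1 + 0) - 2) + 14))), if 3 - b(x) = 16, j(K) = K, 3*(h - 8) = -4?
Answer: 1/3 ≈ 0.33333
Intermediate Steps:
h = 20/3 (h = 8 + (1/3)*(-4) = 8 - 4/3 = 20/3 ≈ 6.6667)
b(x) = -13 (b(x) = 3 - 1*16 = 3 - 16 = -13)
b(j(h))/((-3*(((1 + 0) - 2) + 14))) = -13*(-1/(3*(((1 + 0) - 2) + 14))) = -13*(-1/(3*((1 - 2) + 14))) = -13*(-1/(3*(-1 + 14))) = -13/((-3*13)) = -13/(-39) = -13*(-1/39) = 1/3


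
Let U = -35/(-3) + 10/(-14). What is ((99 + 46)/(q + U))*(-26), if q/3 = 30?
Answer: -7917/212 ≈ -37.344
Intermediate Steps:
q = 90 (q = 3*30 = 90)
U = 230/21 (U = -35*(-1/3) + 10*(-1/14) = 35/3 - 5/7 = 230/21 ≈ 10.952)
((99 + 46)/(q + U))*(-26) = ((99 + 46)/(90 + 230/21))*(-26) = (145/(2120/21))*(-26) = (145*(21/2120))*(-26) = (609/424)*(-26) = -7917/212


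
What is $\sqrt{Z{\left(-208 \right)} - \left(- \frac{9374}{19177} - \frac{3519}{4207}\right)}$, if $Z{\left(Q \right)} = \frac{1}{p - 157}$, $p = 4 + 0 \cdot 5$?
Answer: $\frac{\sqrt{22325772255414906502}}{4114559589} \approx 1.1484$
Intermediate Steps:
$p = 4$ ($p = 4 + 0 = 4$)
$Z{\left(Q \right)} = - \frac{1}{153}$ ($Z{\left(Q \right)} = \frac{1}{4 - 157} = \frac{1}{-153} = - \frac{1}{153}$)
$\sqrt{Z{\left(-208 \right)} - \left(- \frac{9374}{19177} - \frac{3519}{4207}\right)} = \sqrt{- \frac{1}{153} - \left(- \frac{9374}{19177} - \frac{3519}{4207}\right)} = \sqrt{- \frac{1}{153} - - \frac{106920281}{80677639}} = \sqrt{- \frac{1}{153} + \left(\frac{9374}{19177} + \frac{3519}{4207}\right)} = \sqrt{- \frac{1}{153} + \frac{106920281}{80677639}} = \sqrt{\frac{16278125354}{12343678767}} = \frac{\sqrt{22325772255414906502}}{4114559589}$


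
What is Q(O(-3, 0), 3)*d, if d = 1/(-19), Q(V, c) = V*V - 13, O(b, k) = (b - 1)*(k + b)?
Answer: -131/19 ≈ -6.8947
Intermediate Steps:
O(b, k) = (-1 + b)*(b + k)
Q(V, c) = -13 + V² (Q(V, c) = V² - 13 = -13 + V²)
d = -1/19 ≈ -0.052632
Q(O(-3, 0), 3)*d = (-13 + ((-3)² - 1*(-3) - 1*0 - 3*0)²)*(-1/19) = (-13 + (9 + 3 + 0 + 0)²)*(-1/19) = (-13 + 12²)*(-1/19) = (-13 + 144)*(-1/19) = 131*(-1/19) = -131/19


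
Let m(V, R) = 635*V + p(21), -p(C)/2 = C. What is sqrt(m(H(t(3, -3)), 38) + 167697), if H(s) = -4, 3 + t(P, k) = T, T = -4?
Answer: sqrt(165115) ≈ 406.34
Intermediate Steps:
p(C) = -2*C
t(P, k) = -7 (t(P, k) = -3 - 4 = -7)
m(V, R) = -42 + 635*V (m(V, R) = 635*V - 2*21 = 635*V - 42 = -42 + 635*V)
sqrt(m(H(t(3, -3)), 38) + 167697) = sqrt((-42 + 635*(-4)) + 167697) = sqrt((-42 - 2540) + 167697) = sqrt(-2582 + 167697) = sqrt(165115)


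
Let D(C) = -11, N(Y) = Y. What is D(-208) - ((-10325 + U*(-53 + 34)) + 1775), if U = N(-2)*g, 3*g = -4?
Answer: 25769/3 ≈ 8589.7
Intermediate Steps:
g = -4/3 (g = (1/3)*(-4) = -4/3 ≈ -1.3333)
U = 8/3 (U = -2*(-4/3) = 8/3 ≈ 2.6667)
D(-208) - ((-10325 + U*(-53 + 34)) + 1775) = -11 - ((-10325 + 8*(-53 + 34)/3) + 1775) = -11 - ((-10325 + (8/3)*(-19)) + 1775) = -11 - ((-10325 - 152/3) + 1775) = -11 - (-31127/3 + 1775) = -11 - 1*(-25802/3) = -11 + 25802/3 = 25769/3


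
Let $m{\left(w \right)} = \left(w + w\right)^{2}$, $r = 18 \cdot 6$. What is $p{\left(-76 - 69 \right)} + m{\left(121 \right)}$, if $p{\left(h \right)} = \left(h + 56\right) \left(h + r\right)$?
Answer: $61857$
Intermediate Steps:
$r = 108$
$p{\left(h \right)} = \left(56 + h\right) \left(108 + h\right)$ ($p{\left(h \right)} = \left(h + 56\right) \left(h + 108\right) = \left(56 + h\right) \left(108 + h\right)$)
$m{\left(w \right)} = 4 w^{2}$ ($m{\left(w \right)} = \left(2 w\right)^{2} = 4 w^{2}$)
$p{\left(-76 - 69 \right)} + m{\left(121 \right)} = \left(6048 + \left(-76 - 69\right)^{2} + 164 \left(-76 - 69\right)\right) + 4 \cdot 121^{2} = \left(6048 + \left(-76 - 69\right)^{2} + 164 \left(-76 - 69\right)\right) + 4 \cdot 14641 = \left(6048 + \left(-145\right)^{2} + 164 \left(-145\right)\right) + 58564 = \left(6048 + 21025 - 23780\right) + 58564 = 3293 + 58564 = 61857$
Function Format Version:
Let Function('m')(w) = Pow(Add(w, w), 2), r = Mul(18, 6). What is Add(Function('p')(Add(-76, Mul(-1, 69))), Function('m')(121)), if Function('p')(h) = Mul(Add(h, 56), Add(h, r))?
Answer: 61857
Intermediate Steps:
r = 108
Function('p')(h) = Mul(Add(56, h), Add(108, h)) (Function('p')(h) = Mul(Add(h, 56), Add(h, 108)) = Mul(Add(56, h), Add(108, h)))
Function('m')(w) = Mul(4, Pow(w, 2)) (Function('m')(w) = Pow(Mul(2, w), 2) = Mul(4, Pow(w, 2)))
Add(Function('p')(Add(-76, Mul(-1, 69))), Function('m')(121)) = Add(Add(6048, Pow(Add(-76, Mul(-1, 69)), 2), Mul(164, Add(-76, Mul(-1, 69)))), Mul(4, Pow(121, 2))) = Add(Add(6048, Pow(Add(-76, -69), 2), Mul(164, Add(-76, -69))), Mul(4, 14641)) = Add(Add(6048, Pow(-145, 2), Mul(164, -145)), 58564) = Add(Add(6048, 21025, -23780), 58564) = Add(3293, 58564) = 61857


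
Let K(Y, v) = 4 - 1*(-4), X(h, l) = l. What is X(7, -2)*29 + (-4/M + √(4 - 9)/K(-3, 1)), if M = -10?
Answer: -288/5 + I*√5/8 ≈ -57.6 + 0.27951*I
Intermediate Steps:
K(Y, v) = 8 (K(Y, v) = 4 + 4 = 8)
X(7, -2)*29 + (-4/M + √(4 - 9)/K(-3, 1)) = -2*29 + (-4/(-10) + √(4 - 9)/8) = -58 + (-4*(-⅒) + √(-5)*(⅛)) = -58 + (⅖ + (I*√5)*(⅛)) = -58 + (⅖ + I*√5/8) = -288/5 + I*√5/8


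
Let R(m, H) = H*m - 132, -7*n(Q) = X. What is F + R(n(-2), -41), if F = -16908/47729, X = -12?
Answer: -67702620/334103 ≈ -202.64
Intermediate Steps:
n(Q) = 12/7 (n(Q) = -⅐*(-12) = 12/7)
R(m, H) = -132 + H*m
F = -16908/47729 (F = -16908*1/47729 = -16908/47729 ≈ -0.35425)
F + R(n(-2), -41) = -16908/47729 + (-132 - 41*12/7) = -16908/47729 + (-132 - 492/7) = -16908/47729 - 1416/7 = -67702620/334103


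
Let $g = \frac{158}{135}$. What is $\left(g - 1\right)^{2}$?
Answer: $\frac{529}{18225} \approx 0.029026$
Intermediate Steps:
$g = \frac{158}{135}$ ($g = 158 \cdot \frac{1}{135} = \frac{158}{135} \approx 1.1704$)
$\left(g - 1\right)^{2} = \left(\frac{158}{135} - 1\right)^{2} = \left(\frac{23}{135}\right)^{2} = \frac{529}{18225}$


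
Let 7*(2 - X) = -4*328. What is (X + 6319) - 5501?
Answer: 7052/7 ≈ 1007.4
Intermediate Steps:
X = 1326/7 (X = 2 - (-4)*328/7 = 2 - ⅐*(-1312) = 2 + 1312/7 = 1326/7 ≈ 189.43)
(X + 6319) - 5501 = (1326/7 + 6319) - 5501 = 45559/7 - 5501 = 7052/7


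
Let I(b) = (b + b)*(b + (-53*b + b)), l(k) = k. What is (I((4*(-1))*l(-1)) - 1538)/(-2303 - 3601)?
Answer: 1585/2952 ≈ 0.53692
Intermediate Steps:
I(b) = -102*b**2 (I(b) = (2*b)*(b - 52*b) = (2*b)*(-51*b) = -102*b**2)
(I((4*(-1))*l(-1)) - 1538)/(-2303 - 3601) = (-102*((4*(-1))*(-1))**2 - 1538)/(-2303 - 3601) = (-102*(-4*(-1))**2 - 1538)/(-5904) = (-102*4**2 - 1538)*(-1/5904) = (-102*16 - 1538)*(-1/5904) = (-1632 - 1538)*(-1/5904) = -3170*(-1/5904) = 1585/2952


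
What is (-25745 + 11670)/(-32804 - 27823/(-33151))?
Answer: 466600325/1087457581 ≈ 0.42907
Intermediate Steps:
(-25745 + 11670)/(-32804 - 27823/(-33151)) = -14075/(-32804 - 27823*(-1/33151)) = -14075/(-32804 + 27823/33151) = -14075/(-1087457581/33151) = -14075*(-33151/1087457581) = 466600325/1087457581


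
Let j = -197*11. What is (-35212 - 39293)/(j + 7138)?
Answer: -24835/1657 ≈ -14.988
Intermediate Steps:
j = -2167
(-35212 - 39293)/(j + 7138) = (-35212 - 39293)/(-2167 + 7138) = -74505/4971 = -74505*1/4971 = -24835/1657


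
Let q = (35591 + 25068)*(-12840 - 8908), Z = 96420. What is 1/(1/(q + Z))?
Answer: -1319115512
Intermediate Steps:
q = -1319211932 (q = 60659*(-21748) = -1319211932)
1/(1/(q + Z)) = 1/(1/(-1319211932 + 96420)) = 1/(1/(-1319115512)) = 1/(-1/1319115512) = -1319115512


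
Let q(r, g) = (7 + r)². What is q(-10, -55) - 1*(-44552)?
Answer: 44561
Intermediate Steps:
q(-10, -55) - 1*(-44552) = (7 - 10)² - 1*(-44552) = (-3)² + 44552 = 9 + 44552 = 44561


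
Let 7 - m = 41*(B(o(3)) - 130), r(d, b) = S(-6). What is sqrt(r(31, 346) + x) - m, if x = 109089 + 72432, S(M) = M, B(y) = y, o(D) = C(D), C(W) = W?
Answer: -5214 + sqrt(181515) ≈ -4788.0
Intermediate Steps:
o(D) = D
r(d, b) = -6
x = 181521
m = 5214 (m = 7 - 41*(3 - 130) = 7 - 41*(-127) = 7 - 1*(-5207) = 7 + 5207 = 5214)
sqrt(r(31, 346) + x) - m = sqrt(-6 + 181521) - 1*5214 = sqrt(181515) - 5214 = -5214 + sqrt(181515)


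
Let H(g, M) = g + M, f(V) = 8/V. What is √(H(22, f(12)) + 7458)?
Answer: 7*√1374/3 ≈ 86.491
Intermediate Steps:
H(g, M) = M + g
√(H(22, f(12)) + 7458) = √((8/12 + 22) + 7458) = √((8*(1/12) + 22) + 7458) = √((⅔ + 22) + 7458) = √(68/3 + 7458) = √(22442/3) = 7*√1374/3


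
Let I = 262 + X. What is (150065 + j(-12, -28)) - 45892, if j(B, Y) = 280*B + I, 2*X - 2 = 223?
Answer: 202375/2 ≈ 1.0119e+5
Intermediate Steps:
X = 225/2 (X = 1 + (½)*223 = 1 + 223/2 = 225/2 ≈ 112.50)
I = 749/2 (I = 262 + 225/2 = 749/2 ≈ 374.50)
j(B, Y) = 749/2 + 280*B (j(B, Y) = 280*B + 749/2 = 749/2 + 280*B)
(150065 + j(-12, -28)) - 45892 = (150065 + (749/2 + 280*(-12))) - 45892 = (150065 + (749/2 - 3360)) - 45892 = (150065 - 5971/2) - 45892 = 294159/2 - 45892 = 202375/2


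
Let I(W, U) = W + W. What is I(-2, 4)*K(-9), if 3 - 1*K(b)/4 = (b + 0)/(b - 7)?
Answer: -39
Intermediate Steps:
K(b) = 12 - 4*b/(-7 + b) (K(b) = 12 - 4*(b + 0)/(b - 7) = 12 - 4*b/(-7 + b))
I(W, U) = 2*W
I(-2, 4)*K(-9) = (2*(-2))*(4*(-21 + 2*(-9))/(-7 - 9)) = -16*(-21 - 18)/(-16) = -16*(-1)*(-39)/16 = -4*39/4 = -39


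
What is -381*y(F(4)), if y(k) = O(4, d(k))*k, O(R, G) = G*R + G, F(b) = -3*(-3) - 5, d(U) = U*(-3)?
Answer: 91440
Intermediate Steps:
d(U) = -3*U
F(b) = 4 (F(b) = 9 - 5 = 4)
O(R, G) = G + G*R
y(k) = -15*k**2 (y(k) = ((-3*k)*(1 + 4))*k = (-3*k*5)*k = (-15*k)*k = -15*k**2)
-381*y(F(4)) = -(-5715)*4**2 = -(-5715)*16 = -381*(-240) = 91440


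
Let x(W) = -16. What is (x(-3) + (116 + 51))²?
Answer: 22801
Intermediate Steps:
(x(-3) + (116 + 51))² = (-16 + (116 + 51))² = (-16 + 167)² = 151² = 22801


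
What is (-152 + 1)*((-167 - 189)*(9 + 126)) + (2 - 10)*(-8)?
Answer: 7257124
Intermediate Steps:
(-152 + 1)*((-167 - 189)*(9 + 126)) + (2 - 10)*(-8) = -(-53756)*135 - 8*(-8) = -151*(-48060) + 64 = 7257060 + 64 = 7257124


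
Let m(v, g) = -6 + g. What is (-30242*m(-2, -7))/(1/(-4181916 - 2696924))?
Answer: -2704388430640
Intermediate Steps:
(-30242*m(-2, -7))/(1/(-4181916 - 2696924)) = (-30242*(-6 - 7))/(1/(-4181916 - 2696924)) = (-30242*(-13))/(1/(-6878840)) = 393146/(-1/6878840) = 393146*(-6878840) = -2704388430640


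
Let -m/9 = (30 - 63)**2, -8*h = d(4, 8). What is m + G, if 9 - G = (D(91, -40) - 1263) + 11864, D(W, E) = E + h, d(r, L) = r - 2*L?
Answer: -40709/2 ≈ -20355.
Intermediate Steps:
h = 3/2 (h = -(4 - 2*8)/8 = -(4 - 16)/8 = -1/8*(-12) = 3/2 ≈ 1.5000)
m = -9801 (m = -9*(30 - 63)**2 = -9*(-33)**2 = -9*1089 = -9801)
D(W, E) = 3/2 + E (D(W, E) = E + 3/2 = 3/2 + E)
G = -21107/2 (G = 9 - (((3/2 - 40) - 1263) + 11864) = 9 - ((-77/2 - 1263) + 11864) = 9 - (-2603/2 + 11864) = 9 - 1*21125/2 = 9 - 21125/2 = -21107/2 ≈ -10554.)
m + G = -9801 - 21107/2 = -40709/2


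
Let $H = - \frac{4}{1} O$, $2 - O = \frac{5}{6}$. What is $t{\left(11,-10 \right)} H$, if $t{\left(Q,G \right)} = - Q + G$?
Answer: $98$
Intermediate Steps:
$O = \frac{7}{6}$ ($O = 2 - \frac{5}{6} = \frac{7}{6} \approx 1.1667$)
$t{\left(Q,G \right)} = G - Q$
$H = - \frac{14}{3}$ ($H = - \frac{4}{1} \cdot \frac{7}{6} = \left(-4\right) 1 \cdot \frac{7}{6} = \left(-4\right) \frac{7}{6} = - \frac{14}{3} \approx -4.6667$)
$t{\left(11,-10 \right)} H = \left(-10 - 11\right) \left(- \frac{14}{3}\right) = \left(-21\right) \left(- \frac{14}{3}\right) = 98$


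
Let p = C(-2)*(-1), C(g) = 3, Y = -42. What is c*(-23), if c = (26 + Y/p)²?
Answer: -36800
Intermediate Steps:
p = -3 (p = 3*(-1) = -3)
c = 1600 (c = (26 - 42/(-3))² = (26 - 42*(-⅓))² = (26 + 14)² = 40² = 1600)
c*(-23) = 1600*(-23) = -36800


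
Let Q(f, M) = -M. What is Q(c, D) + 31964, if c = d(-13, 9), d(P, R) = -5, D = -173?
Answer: 32137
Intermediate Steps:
c = -5
Q(c, D) + 31964 = -1*(-173) + 31964 = 173 + 31964 = 32137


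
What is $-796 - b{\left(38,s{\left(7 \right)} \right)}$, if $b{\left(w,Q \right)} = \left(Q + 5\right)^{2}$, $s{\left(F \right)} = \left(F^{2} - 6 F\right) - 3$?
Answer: $-877$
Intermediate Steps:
$s{\left(F \right)} = -3 + F^{2} - 6 F$
$b{\left(w,Q \right)} = \left(5 + Q\right)^{2}$
$-796 - b{\left(38,s{\left(7 \right)} \right)} = -796 - \left(5 - \left(45 - 49\right)\right)^{2} = -796 - \left(5 - -4\right)^{2} = -796 - \left(5 + 4\right)^{2} = -796 - 9^{2} = -796 - 81 = -877$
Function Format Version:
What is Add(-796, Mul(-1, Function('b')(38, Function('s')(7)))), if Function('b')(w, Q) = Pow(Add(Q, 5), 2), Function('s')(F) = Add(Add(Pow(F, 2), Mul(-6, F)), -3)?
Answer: -877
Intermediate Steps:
Function('s')(F) = Add(-3, Pow(F, 2), Mul(-6, F))
Function('b')(w, Q) = Pow(Add(5, Q), 2)
Add(-796, Mul(-1, Function('b')(38, Function('s')(7)))) = Add(-796, Mul(-1, Pow(Add(5, Add(-3, Pow(7, 2), Mul(-6, 7))), 2))) = Add(-796, Mul(-1, Pow(Add(5, Add(-3, 49, -42)), 2))) = Add(-796, Mul(-1, Pow(Add(5, 4), 2))) = Add(-796, Mul(-1, Pow(9, 2))) = Add(-796, Mul(-1, 81)) = Add(-796, -81) = -877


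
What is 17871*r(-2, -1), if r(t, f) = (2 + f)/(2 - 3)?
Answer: -17871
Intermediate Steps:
r(t, f) = -2 - f (r(t, f) = (2 + f)/(-1) = (2 + f)*(-1) = -2 - f)
17871*r(-2, -1) = 17871*(-2 - 1*(-1)) = 17871*(-2 + 1) = 17871*(-1) = -17871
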